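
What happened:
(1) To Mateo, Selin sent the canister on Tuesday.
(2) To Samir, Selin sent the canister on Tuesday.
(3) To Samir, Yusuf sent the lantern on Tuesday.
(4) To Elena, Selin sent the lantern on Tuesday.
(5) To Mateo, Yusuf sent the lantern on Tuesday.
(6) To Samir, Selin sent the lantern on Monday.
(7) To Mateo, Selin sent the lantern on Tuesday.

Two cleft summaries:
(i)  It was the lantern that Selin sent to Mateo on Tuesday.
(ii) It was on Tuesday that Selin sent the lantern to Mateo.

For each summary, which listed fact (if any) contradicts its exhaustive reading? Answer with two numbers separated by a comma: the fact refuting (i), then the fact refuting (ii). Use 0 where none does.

(i): focus "the lantern". Looking for same agent, recipient, setting (Selin / Mateo / on Tuesday) with some other thing — fact (1) has the canister there. Refuted.
(ii): focus "on Tuesday". No fact shares same agent, thing, recipient (Selin / the lantern / Mateo) with a different setting. 0.

1, 0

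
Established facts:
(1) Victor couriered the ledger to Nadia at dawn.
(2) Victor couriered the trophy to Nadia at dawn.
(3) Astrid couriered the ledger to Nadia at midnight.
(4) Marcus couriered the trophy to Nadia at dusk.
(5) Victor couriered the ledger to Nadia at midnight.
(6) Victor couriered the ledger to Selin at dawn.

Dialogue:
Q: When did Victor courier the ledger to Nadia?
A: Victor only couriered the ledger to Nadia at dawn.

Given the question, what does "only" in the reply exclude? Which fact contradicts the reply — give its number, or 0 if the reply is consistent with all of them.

Answering "When did ...?" puts focus on the setting — here, "at dawn".
So "only" ranges over settings; the rest (Victor as agent and the ledger as thing and Nadia as recipient) is presupposed.
Fact (5) shares the background with a different setting (at midnight) — counterexample.
(Fact (2) would refute a reading with focus on the thing — but that is not what the question asks.)

5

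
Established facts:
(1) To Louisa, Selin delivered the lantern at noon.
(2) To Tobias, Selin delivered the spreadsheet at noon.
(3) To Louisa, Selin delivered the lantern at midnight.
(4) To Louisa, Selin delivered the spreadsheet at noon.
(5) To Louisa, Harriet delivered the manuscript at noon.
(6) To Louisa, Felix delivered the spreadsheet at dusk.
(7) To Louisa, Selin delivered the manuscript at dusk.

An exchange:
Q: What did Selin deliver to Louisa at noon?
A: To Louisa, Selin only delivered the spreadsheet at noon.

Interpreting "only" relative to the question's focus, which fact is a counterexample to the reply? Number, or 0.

The question "What did ...?" targets the thing, so in the reply the focus falls on "the spreadsheet".
So "only" ranges over things; the rest (Selin as agent and Louisa as recipient and at noon as setting) is presupposed.
Fact (1) keeps Selin as agent and Louisa as recipient and at noon as setting but has thing = the lantern; that refutes the reply.
(Fact (2) would refute a reading with focus on the recipient — but that is not what the question asks.)

1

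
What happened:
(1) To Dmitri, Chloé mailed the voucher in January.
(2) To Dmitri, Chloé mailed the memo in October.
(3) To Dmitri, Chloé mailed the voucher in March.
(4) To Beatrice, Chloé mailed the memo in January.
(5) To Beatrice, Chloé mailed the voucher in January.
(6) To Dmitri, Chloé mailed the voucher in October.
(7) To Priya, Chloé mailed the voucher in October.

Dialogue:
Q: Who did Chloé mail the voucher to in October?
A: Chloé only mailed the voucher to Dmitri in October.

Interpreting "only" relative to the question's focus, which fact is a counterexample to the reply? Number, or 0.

7

The question "Who did ... to ...?" targets the recipient, so in the reply the focus falls on "Dmitri".
"Only" then excludes alternative recipients while the background — same agent, thing, setting (Chloé / the voucher / in October) — is held fixed.
Fact (7) keeps same agent, thing, setting (Chloé / the voucher / in October) but has recipient = Priya; that refutes the reply.
(Fact (1) would refute a reading with focus on the setting — but that is not what the question asks.)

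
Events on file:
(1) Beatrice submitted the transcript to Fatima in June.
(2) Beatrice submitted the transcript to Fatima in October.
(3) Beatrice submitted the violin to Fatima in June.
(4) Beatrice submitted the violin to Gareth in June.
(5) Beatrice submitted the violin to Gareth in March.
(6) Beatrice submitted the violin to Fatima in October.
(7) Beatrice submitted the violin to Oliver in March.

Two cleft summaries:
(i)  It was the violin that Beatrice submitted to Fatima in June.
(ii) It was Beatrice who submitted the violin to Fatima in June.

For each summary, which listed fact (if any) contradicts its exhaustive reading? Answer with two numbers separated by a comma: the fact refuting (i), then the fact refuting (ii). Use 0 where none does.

(i): focus "the violin". Looking for Beatrice as agent and Fatima as recipient and in June as setting with some other thing — fact (1) has the transcript there. Refuted.
(ii): focus "Beatrice". No fact shares the violin as thing and Fatima as recipient and in June as setting with a different agent. 0.

1, 0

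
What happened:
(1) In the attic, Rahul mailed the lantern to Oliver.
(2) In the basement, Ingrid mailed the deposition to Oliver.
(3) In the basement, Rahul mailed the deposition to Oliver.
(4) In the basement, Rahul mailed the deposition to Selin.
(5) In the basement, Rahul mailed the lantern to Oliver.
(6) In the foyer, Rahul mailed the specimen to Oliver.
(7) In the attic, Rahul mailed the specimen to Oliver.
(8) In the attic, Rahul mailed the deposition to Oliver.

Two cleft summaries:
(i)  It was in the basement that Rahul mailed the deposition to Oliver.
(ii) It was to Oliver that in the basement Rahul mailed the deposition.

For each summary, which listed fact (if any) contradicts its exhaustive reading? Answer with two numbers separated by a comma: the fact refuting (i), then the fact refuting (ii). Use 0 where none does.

Summary (i) focuses "in the basement" (the setting); background agent = Rahul, thing = the deposition, recipient = Oliver. Fact (8) matches that background with setting = in the attic — refutes (i).
Summary (ii) focuses "Oliver" (the recipient); background agent = Rahul, thing = the deposition, setting = in the basement. Fact (4) matches that background with recipient = Selin — refutes (ii).

8, 4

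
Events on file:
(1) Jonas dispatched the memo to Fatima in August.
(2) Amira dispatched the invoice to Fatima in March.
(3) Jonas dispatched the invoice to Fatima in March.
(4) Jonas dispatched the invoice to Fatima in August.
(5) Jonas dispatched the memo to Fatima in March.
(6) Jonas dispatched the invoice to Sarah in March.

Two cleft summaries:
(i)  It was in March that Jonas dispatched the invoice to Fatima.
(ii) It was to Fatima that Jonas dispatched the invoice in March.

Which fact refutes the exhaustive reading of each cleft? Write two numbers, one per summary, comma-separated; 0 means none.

(i): focus "in March". Looking for same agent, thing, recipient (Jonas / the invoice / Fatima) with some other setting — fact (4) has in August there. Refuted.
(ii): focus "Fatima". Looking for same agent, thing, setting (Jonas / the invoice / in March) with some other recipient — fact (6) has Sarah there. Refuted.

4, 6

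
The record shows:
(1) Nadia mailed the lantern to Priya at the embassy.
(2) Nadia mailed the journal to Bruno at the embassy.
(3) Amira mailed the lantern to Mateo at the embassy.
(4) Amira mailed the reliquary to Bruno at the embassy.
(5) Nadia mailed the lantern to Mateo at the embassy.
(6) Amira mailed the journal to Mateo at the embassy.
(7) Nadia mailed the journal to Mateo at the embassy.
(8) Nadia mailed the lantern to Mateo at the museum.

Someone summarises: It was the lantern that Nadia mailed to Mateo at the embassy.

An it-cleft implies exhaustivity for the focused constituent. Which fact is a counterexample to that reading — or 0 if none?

7

The cleft puts "the lantern" in focus and presupposes the open proposition with same agent, recipient, setting (Nadia / Mateo / at the embassy).
The exhaustive reading says no other thing fits that background.
But fact (7) also has same agent, recipient, setting (Nadia / Mateo / at the embassy), with thing = the journal — so the exhaustive reading fails.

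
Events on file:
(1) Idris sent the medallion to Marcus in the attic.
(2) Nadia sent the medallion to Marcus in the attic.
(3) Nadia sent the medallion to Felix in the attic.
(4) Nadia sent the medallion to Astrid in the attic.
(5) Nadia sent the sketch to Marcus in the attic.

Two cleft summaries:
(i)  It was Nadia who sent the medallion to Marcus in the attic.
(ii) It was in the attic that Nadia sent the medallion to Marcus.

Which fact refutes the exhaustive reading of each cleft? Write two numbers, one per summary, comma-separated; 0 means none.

1, 0

Summary (i) focuses "Nadia" (the agent); background the medallion as thing and Marcus as recipient and in the attic as setting. Fact (1) matches that background with agent = Idris — refutes (i).
Summary (ii) focuses "in the attic" (the setting); background Nadia as agent and the medallion as thing and Marcus as recipient. No fact matches that background with a different setting, so 0.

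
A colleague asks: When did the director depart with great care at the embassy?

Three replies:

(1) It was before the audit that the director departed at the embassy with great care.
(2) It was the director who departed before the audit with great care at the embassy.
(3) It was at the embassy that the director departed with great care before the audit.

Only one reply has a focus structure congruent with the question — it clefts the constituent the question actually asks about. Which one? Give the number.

1

The question word "when" targets the time.
Option (1) clefts "before the audit" — that matches what the question asks about.
Option (2) clefts "the director" — the subject (agent), not what was asked.
Option (3) clefts "at the embassy" — the location, not what was asked.
So the congruent reply is (1).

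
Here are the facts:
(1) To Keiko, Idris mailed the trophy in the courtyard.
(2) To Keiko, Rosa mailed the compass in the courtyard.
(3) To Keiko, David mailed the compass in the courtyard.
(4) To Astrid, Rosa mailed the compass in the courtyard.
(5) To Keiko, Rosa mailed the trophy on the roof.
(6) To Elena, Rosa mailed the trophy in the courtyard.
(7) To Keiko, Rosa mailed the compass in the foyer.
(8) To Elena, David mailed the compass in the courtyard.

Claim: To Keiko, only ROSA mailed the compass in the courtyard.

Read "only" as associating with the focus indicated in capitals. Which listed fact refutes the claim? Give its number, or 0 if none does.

Focus (in capitals) is "Rosa" — the agent. "Only" excludes alternative agents while holding fixed the compass as thing and Keiko as recipient and in the courtyard as setting.
Fact (3) shares the background but differs in agent (David) — a counterexample.

3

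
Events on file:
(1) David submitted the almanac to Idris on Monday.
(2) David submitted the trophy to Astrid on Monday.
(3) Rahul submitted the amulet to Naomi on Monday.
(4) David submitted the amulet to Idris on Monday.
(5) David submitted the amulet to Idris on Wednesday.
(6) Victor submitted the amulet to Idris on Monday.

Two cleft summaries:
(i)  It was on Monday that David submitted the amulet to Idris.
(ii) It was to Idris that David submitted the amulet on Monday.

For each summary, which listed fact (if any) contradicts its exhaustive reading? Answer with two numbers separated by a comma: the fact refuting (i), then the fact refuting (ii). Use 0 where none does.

(i): focus "on Monday". Looking for same agent, thing, recipient (David / the amulet / Idris) with some other setting — fact (5) has on Wednesday there. Refuted.
(ii): focus "Idris". No fact shares same agent, thing, setting (David / the amulet / on Monday) with a different recipient. 0.

5, 0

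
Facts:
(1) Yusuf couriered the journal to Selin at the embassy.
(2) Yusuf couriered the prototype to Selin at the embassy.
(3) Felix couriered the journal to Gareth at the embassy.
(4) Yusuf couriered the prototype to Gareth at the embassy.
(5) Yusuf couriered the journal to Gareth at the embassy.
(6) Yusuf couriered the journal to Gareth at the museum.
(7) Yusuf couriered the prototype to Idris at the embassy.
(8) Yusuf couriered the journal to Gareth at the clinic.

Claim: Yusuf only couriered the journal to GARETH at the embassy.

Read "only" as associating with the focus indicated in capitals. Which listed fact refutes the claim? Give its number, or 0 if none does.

1

Focus (in capitals) is "Gareth" — the recipient. "Only" excludes alternative recipients while holding fixed same agent, thing, setting (Yusuf / the journal / at the embassy).
Fact (1) matches on same agent, thing, setting (Yusuf / the journal / at the embassy), but has recipient = Selin instead. That refutes the claim.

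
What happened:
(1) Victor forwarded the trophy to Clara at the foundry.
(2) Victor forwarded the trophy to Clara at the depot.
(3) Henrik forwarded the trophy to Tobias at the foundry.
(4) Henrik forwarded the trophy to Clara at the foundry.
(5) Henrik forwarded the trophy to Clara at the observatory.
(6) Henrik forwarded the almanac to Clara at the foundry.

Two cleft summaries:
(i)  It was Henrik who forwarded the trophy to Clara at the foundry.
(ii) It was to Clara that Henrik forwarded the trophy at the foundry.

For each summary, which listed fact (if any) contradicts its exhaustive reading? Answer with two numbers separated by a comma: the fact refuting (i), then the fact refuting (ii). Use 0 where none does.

(i): focus "Henrik". Looking for thing = the trophy, recipient = Clara, setting = at the foundry with some other agent — fact (1) has Victor there. Refuted.
(ii): focus "Clara". Looking for agent = Henrik, thing = the trophy, setting = at the foundry with some other recipient — fact (3) has Tobias there. Refuted.

1, 3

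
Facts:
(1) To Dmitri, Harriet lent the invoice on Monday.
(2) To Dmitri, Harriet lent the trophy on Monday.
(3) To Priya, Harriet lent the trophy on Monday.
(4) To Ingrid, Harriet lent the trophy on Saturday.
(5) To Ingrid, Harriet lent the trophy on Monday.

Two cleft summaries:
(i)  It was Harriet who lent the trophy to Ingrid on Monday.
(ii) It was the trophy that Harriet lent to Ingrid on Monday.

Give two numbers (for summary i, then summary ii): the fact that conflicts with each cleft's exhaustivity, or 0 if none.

(i): focus "Harriet". No fact shares thing = the trophy, recipient = Ingrid, setting = on Monday with a different agent. 0.
(ii): focus "the trophy". No fact shares agent = Harriet, recipient = Ingrid, setting = on Monday with a different thing. 0.

0, 0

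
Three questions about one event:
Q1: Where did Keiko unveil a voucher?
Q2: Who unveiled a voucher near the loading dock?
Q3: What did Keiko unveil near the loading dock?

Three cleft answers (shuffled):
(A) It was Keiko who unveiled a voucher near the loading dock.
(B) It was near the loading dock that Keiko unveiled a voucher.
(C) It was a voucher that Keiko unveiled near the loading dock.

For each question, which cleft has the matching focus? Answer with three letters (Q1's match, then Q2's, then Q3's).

Q1 asks about the location; cleft (B) focuses "near the loading dock", which is the location — so Q1 → B.
Q2 asks about the subject (agent); cleft (A) focuses "Keiko", which is the subject (agent) — so Q2 → A.
Q3 asks about the direct object; cleft (C) focuses "a voucher", which is the direct object — so Q3 → C.
Mapping: Q1→B, Q2→A, Q3→C.

BAC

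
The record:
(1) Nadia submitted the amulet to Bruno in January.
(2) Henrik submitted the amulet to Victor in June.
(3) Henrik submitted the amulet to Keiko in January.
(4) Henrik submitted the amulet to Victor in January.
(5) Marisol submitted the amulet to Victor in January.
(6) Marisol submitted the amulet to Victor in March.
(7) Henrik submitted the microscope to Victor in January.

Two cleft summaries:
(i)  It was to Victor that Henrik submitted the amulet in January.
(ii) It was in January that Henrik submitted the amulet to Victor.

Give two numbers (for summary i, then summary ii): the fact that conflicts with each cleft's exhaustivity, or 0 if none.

Summary (i) focuses "Victor" (the recipient); background Henrik as agent and the amulet as thing and in January as setting. Fact (3) matches that background with recipient = Keiko — refutes (i).
Summary (ii) focuses "in January" (the setting); background Henrik as agent and the amulet as thing and Victor as recipient. Fact (2) matches that background with setting = in June — refutes (ii).

3, 2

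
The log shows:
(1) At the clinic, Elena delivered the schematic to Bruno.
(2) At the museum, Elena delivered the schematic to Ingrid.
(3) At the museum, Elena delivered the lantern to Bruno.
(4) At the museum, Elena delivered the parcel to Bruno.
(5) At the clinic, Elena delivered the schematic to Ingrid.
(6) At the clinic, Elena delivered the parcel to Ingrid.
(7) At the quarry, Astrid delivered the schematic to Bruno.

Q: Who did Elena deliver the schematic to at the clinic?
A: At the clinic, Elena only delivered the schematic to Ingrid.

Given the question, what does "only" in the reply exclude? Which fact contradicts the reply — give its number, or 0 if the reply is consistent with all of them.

Answering "Who did ... to ...?" puts focus on the recipient — here, "Ingrid".
"Only" then excludes alternative recipients while the background — Elena as agent and the schematic as thing and at the clinic as setting — is held fixed.
Fact (1) keeps Elena as agent and the schematic as thing and at the clinic as setting but has recipient = Bruno; that refutes the reply.
(Fact (2) would refute a reading with focus on the setting — but that is not what the question asks.)

1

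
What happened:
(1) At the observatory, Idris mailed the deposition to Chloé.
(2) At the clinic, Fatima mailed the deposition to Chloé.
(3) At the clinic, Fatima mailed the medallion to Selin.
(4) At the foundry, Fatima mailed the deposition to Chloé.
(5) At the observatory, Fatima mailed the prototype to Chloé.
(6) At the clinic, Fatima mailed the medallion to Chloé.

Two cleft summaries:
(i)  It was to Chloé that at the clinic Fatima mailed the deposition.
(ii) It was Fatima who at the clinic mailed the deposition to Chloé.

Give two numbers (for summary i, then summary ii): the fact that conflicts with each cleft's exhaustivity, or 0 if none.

0, 0

(i): focus "Chloé". No fact shares agent = Fatima, thing = the deposition, setting = at the clinic with a different recipient. 0.
(ii): focus "Fatima". No fact shares thing = the deposition, recipient = Chloé, setting = at the clinic with a different agent. 0.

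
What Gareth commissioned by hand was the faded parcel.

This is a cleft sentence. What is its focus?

the faded parcel

In a pseudo-cleft "What ... was X", the post-copular constituent X is the focus.
Here the focus is "the faded parcel". The backgrounded (presupposed) material includes "Gareth" and "by hand".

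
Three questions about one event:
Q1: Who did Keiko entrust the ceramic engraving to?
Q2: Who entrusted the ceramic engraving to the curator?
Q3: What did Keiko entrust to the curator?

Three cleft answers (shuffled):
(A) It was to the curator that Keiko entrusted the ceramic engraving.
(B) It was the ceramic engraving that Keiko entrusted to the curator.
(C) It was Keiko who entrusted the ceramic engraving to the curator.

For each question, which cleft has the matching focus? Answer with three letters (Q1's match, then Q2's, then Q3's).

Q1 asks about the recipient; cleft (A) focuses "to the curator", which is the recipient — so Q1 → A.
Q2 asks about the subject (agent); cleft (C) focuses "Keiko", which is the subject (agent) — so Q2 → C.
Q3 asks about the direct object; cleft (B) focuses "the ceramic engraving", which is the direct object — so Q3 → B.
Mapping: Q1→A, Q2→C, Q3→B.

ACB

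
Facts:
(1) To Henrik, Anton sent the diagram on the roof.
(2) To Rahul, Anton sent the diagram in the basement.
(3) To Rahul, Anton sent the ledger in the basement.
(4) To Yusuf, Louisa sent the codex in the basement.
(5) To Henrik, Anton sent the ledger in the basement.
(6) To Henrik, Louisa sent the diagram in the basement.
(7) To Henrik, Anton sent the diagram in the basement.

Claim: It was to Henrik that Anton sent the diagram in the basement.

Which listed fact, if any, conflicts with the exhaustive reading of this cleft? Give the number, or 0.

2

The cleft puts "Henrik" in focus and presupposes the open proposition with agent = Anton, thing = the diagram, setting = in the basement.
Exhaustivity: Henrik is the only recipient satisfying that background.
Fact (2) shares the background but with recipient = Rahul; exhaustivity is violated.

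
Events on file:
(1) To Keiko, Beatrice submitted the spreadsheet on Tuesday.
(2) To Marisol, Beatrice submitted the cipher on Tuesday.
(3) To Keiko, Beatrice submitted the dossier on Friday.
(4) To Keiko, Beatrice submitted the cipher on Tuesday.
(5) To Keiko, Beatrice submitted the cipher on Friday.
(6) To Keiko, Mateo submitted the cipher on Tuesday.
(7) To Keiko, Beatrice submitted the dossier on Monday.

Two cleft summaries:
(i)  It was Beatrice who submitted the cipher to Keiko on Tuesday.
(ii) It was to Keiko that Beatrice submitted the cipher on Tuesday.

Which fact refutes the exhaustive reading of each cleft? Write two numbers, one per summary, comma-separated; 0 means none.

(i): focus "Beatrice". Looking for same thing, recipient, setting (the cipher / Keiko / on Tuesday) with some other agent — fact (6) has Mateo there. Refuted.
(ii): focus "Keiko". Looking for same agent, thing, setting (Beatrice / the cipher / on Tuesday) with some other recipient — fact (2) has Marisol there. Refuted.

6, 2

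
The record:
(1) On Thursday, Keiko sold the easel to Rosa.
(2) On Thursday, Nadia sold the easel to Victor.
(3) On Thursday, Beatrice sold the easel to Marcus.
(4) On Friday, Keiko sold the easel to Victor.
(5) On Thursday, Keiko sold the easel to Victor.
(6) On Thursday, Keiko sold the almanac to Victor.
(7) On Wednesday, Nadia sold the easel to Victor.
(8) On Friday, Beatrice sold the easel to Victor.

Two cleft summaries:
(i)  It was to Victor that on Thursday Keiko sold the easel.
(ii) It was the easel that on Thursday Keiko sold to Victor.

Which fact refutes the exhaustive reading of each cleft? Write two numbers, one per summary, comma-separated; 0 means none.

Summary (i) focuses "Victor" (the recipient); background Keiko as agent and the easel as thing and on Thursday as setting. Fact (1) matches that background with recipient = Rosa — refutes (i).
Summary (ii) focuses "the easel" (the thing); background Keiko as agent and Victor as recipient and on Thursday as setting. Fact (6) matches that background with thing = the almanac — refutes (ii).

1, 6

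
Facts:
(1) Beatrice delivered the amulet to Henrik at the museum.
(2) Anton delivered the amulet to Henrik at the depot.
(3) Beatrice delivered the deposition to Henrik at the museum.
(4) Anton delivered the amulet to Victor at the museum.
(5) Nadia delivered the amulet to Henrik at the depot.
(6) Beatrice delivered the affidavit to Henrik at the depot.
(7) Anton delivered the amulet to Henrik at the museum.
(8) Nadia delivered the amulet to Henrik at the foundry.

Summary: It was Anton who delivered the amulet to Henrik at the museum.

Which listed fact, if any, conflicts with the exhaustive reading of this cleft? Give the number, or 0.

Focus of the cleft: "Anton" (the agent). Presupposed background: thing = the amulet, recipient = Henrik, setting = at the museum.
The exhaustive reading says no other agent fits that background.
But fact (1) also has thing = the amulet, recipient = Henrik, setting = at the museum, with agent = Beatrice — so the exhaustive reading fails.

1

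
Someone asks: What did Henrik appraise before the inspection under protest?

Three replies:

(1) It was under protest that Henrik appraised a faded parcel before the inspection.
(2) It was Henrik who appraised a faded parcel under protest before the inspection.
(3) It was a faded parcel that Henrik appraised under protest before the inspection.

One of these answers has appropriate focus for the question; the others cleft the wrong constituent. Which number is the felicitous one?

The question word "what" targets the direct object.
Option (1) clefts "under protest" — the manner, not what was asked.
Option (2) clefts "Henrik" — the subject (agent), not what was asked.
Option (3) clefts "a faded parcel" — that matches what the question asks about.
So the congruent reply is (3).

3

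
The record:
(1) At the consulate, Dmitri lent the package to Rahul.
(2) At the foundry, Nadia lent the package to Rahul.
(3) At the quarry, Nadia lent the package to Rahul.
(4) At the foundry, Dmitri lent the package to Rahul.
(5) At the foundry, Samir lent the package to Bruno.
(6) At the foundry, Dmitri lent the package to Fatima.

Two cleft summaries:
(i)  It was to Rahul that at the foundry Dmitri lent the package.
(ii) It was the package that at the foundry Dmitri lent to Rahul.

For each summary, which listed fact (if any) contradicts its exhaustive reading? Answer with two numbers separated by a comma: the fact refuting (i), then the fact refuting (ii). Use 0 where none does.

6, 0

(i): focus "Rahul". Looking for Dmitri as agent and the package as thing and at the foundry as setting with some other recipient — fact (6) has Fatima there. Refuted.
(ii): focus "the package". No fact shares Dmitri as agent and Rahul as recipient and at the foundry as setting with a different thing. 0.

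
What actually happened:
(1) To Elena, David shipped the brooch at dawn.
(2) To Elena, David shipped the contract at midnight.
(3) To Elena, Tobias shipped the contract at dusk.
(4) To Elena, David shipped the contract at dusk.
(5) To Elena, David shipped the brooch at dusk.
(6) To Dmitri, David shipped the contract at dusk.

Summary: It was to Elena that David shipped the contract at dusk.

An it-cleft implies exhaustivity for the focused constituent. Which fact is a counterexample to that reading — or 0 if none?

6

The cleft puts "Elena" in focus and presupposes the open proposition with David as agent and the contract as thing and at dusk as setting.
The exhaustive reading says no other recipient fits that background.
But fact (6) also has David as agent and the contract as thing and at dusk as setting, with recipient = Dmitri — so the exhaustive reading fails.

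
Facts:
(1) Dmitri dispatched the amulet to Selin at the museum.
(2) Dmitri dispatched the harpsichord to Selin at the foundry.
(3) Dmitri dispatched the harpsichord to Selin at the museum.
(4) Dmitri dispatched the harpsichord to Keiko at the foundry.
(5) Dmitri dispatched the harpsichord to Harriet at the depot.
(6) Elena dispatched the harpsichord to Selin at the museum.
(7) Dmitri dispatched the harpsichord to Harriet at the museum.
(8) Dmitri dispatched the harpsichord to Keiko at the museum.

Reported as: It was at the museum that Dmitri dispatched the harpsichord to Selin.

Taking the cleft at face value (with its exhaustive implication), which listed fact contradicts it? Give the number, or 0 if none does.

Focus of the cleft: "at the museum" (the setting). Presupposed background: agent = Dmitri, thing = the harpsichord, recipient = Selin.
Exhaustivity: at the museum is the only setting satisfying that background.
Fact (2) shares the background but with setting = at the foundry; exhaustivity is violated.

2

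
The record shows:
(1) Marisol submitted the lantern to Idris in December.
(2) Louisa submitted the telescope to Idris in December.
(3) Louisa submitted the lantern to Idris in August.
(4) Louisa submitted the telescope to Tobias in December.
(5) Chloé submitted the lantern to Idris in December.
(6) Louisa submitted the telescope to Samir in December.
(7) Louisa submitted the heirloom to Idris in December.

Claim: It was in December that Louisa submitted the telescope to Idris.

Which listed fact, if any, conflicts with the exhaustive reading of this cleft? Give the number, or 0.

Focus of the cleft: "in December" (the setting). Presupposed background: agent = Louisa, thing = the telescope, recipient = Idris.
Exhaustivity: in December is the only setting satisfying that background.
Every other fact differs from the presupposition on some backgrounded slot, so none challenges the exhaustivity.

0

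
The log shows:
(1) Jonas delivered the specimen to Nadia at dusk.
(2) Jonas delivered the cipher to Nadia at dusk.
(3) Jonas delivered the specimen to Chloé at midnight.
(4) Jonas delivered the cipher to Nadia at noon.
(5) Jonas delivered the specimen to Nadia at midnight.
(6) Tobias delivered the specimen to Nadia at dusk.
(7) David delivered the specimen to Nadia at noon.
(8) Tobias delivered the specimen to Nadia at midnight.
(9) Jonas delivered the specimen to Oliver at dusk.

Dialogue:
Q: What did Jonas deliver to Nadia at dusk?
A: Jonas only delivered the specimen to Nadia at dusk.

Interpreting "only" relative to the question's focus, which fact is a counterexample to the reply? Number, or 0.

2

The question "What did ...?" targets the thing, so in the reply the focus falls on "the specimen".
So "only" ranges over things; the rest (Jonas as agent and Nadia as recipient and at dusk as setting) is presupposed.
Fact (2) shares the background with a different thing (the cipher) — counterexample.
(Fact (5) would refute a reading with focus on the setting — but that is not what the question asks.)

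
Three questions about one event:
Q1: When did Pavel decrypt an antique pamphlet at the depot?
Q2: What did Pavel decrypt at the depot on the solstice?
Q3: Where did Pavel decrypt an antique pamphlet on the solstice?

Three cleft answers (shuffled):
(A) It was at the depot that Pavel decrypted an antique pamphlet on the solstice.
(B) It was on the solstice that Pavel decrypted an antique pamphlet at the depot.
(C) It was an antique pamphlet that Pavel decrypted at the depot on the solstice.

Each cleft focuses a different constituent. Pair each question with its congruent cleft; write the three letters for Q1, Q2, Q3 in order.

Q1 asks about the time; cleft (B) focuses "on the solstice", which is the time — so Q1 → B.
Q2 asks about the direct object; cleft (C) focuses "an antique pamphlet", which is the direct object — so Q2 → C.
Q3 asks about the location; cleft (A) focuses "at the depot", which is the location — so Q3 → A.
Mapping: Q1→B, Q2→C, Q3→A.

BCA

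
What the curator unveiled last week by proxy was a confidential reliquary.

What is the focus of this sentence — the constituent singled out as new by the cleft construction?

In a pseudo-cleft "What ... was X", the post-copular constituent X is the focus.
Here the focus is "a confidential reliquary". The backgrounded (presupposed) material includes "the curator", "by proxy" and "last week".

a confidential reliquary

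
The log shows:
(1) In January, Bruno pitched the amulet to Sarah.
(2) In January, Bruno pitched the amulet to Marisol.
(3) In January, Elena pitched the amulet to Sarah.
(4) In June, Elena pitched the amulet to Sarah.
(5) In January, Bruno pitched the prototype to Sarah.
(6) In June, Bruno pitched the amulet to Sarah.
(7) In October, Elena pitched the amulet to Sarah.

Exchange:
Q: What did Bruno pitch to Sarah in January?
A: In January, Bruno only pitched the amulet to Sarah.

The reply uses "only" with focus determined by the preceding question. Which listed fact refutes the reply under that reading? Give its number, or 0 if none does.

The question "What did ...?" targets the thing, so in the reply the focus falls on "the amulet".
So "only" ranges over things; the rest (Bruno as agent and Sarah as recipient and in January as setting) is presupposed.
Fact (5) shares the background with a different thing (the prototype) — counterexample.
(Fact (2) would refute a reading with focus on the recipient — but that is not what the question asks.)

5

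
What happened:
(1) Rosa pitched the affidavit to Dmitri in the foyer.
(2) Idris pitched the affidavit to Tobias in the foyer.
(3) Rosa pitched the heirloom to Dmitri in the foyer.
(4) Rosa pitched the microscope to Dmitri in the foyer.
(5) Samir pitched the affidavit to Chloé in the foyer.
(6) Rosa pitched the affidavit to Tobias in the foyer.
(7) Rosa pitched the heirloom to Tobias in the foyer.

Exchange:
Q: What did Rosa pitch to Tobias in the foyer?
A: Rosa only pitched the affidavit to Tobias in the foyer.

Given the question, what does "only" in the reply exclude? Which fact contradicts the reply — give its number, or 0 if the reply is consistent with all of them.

7

Answering "What did ...?" puts focus on the thing — here, "the affidavit".
So "only" ranges over things; the rest (same agent, recipient, setting (Rosa / Tobias / in the foyer)) is presupposed.
Fact (7) keeps same agent, recipient, setting (Rosa / Tobias / in the foyer) but has thing = the heirloom; that refutes the reply.
(Fact (1) would refute a reading with focus on the recipient — but that is not what the question asks.)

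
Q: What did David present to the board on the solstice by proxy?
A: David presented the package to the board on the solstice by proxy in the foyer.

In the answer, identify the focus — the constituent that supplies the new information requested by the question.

The wh-word "what" asks about the direct object.
In the answer, "David", "to the board", "by proxy" and "on the solstice" are given — repeated from the question.
"in the foyer" is also new, but it specifies the location, which is not what the question asks about — so it is not the focus.
The constituent filling the direct object gap is "the package"; that is the focus.

the package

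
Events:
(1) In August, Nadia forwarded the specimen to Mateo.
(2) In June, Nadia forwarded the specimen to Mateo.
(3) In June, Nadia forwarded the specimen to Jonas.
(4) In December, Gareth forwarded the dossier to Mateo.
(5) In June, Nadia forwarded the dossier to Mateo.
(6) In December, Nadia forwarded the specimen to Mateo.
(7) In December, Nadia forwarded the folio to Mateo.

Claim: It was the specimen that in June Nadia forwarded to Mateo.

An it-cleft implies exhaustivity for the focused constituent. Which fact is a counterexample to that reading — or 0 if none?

Focus of the cleft: "the specimen" (the thing). Presupposed background: Nadia as agent and Mateo as recipient and in June as setting.
Exhaustivity: the specimen is the only thing satisfying that background.
Fact (5) shares the background but with thing = the dossier; exhaustivity is violated.

5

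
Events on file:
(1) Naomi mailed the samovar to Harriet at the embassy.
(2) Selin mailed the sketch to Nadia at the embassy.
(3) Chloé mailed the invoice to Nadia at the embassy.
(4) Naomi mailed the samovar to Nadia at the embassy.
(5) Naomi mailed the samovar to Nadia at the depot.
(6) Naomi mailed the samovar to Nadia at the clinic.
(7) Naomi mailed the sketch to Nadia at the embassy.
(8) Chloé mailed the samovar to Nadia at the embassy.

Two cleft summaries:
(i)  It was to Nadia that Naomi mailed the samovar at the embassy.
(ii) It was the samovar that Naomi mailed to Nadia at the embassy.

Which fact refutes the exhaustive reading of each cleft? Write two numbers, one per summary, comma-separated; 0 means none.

(i): focus "Nadia". Looking for same agent, thing, setting (Naomi / the samovar / at the embassy) with some other recipient — fact (1) has Harriet there. Refuted.
(ii): focus "the samovar". Looking for same agent, recipient, setting (Naomi / Nadia / at the embassy) with some other thing — fact (7) has the sketch there. Refuted.

1, 7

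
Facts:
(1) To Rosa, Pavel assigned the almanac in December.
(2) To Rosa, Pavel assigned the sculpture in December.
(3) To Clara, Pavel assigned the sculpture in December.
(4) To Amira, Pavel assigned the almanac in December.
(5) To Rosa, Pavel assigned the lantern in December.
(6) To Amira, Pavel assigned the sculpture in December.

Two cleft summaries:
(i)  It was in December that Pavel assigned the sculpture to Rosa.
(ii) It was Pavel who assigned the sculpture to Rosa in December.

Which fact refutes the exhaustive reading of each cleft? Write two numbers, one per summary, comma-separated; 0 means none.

0, 0

Summary (i) focuses "in December" (the setting); background Pavel as agent and the sculpture as thing and Rosa as recipient. No fact matches that background with a different setting, so 0.
Summary (ii) focuses "Pavel" (the agent); background the sculpture as thing and Rosa as recipient and in December as setting. No fact matches that background with a different agent, so 0.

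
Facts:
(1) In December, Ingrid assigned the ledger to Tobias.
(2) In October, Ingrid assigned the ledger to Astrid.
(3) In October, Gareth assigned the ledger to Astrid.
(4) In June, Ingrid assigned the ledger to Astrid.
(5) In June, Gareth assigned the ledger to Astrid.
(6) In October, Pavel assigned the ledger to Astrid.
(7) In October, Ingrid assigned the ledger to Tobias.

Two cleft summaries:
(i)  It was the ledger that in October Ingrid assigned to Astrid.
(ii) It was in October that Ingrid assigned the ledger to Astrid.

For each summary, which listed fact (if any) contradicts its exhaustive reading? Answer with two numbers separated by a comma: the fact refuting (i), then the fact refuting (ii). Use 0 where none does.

0, 4

(i): focus "the ledger". No fact shares Ingrid as agent and Astrid as recipient and in October as setting with a different thing. 0.
(ii): focus "in October". Looking for Ingrid as agent and the ledger as thing and Astrid as recipient with some other setting — fact (4) has in June there. Refuted.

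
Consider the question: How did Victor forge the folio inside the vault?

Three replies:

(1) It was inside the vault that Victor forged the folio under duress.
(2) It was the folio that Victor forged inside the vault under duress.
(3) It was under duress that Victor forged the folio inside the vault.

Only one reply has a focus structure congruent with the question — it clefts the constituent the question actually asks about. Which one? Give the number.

3

The question word "how" targets the manner.
Option (1) clefts "inside the vault" — the location, not what was asked.
Option (2) clefts "the folio" — the direct object, not what was asked.
Option (3) clefts "under duress" — that matches what the question asks about.
So the congruent reply is (3).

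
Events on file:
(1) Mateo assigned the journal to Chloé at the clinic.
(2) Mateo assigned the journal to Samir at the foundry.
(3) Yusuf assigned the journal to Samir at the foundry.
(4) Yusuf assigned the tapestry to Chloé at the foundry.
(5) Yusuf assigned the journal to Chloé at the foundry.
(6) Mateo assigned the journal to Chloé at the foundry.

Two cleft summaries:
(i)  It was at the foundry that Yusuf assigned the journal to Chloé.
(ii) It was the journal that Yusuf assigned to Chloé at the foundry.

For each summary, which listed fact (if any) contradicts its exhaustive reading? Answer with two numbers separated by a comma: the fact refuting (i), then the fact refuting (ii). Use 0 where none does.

(i): focus "at the foundry". No fact shares Yusuf as agent and the journal as thing and Chloé as recipient with a different setting. 0.
(ii): focus "the journal". Looking for Yusuf as agent and Chloé as recipient and at the foundry as setting with some other thing — fact (4) has the tapestry there. Refuted.

0, 4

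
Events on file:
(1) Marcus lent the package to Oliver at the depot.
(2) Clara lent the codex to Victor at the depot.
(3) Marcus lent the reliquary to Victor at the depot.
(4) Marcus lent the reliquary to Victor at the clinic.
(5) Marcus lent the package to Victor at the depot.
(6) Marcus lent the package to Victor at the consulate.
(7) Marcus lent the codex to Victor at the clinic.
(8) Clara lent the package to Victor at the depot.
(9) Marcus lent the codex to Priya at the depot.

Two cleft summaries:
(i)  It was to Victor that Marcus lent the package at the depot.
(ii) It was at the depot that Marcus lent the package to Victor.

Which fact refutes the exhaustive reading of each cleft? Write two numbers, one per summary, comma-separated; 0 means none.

Summary (i) focuses "Victor" (the recipient); background same agent, thing, setting (Marcus / the package / at the depot). Fact (1) matches that background with recipient = Oliver — refutes (i).
Summary (ii) focuses "at the depot" (the setting); background same agent, thing, recipient (Marcus / the package / Victor). Fact (6) matches that background with setting = at the consulate — refutes (ii).

1, 6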